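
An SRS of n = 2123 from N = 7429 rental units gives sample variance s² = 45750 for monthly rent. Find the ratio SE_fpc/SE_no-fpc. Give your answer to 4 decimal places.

f = n/N = 2123/7429 = 0.28577197.
SE_no-fpc = √(s²/n) = 4.6421648; SE_fpc = √((1−f)s²/n) = 3.9231869.
Ratio = √(1−f) = 0.84512012.

0.8451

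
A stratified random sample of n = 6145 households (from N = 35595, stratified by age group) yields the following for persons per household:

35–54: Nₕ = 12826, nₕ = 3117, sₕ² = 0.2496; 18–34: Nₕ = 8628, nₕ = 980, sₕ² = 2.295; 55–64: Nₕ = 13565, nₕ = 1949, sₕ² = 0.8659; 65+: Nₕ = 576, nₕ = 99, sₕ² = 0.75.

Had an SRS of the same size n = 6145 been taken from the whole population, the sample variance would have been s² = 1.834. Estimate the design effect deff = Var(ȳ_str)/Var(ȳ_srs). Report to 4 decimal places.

Var(ȳ_str) = Σ Wₕ²(1−fₕ)sₕ²/nₕ with Wₕ = Nₕ/35595:
  35–54: (12826/35595)²·(1−3117/12826)·0.2496/3117 = 7.8703767 × 10^-6
  18–34: (8628/35595)²·(1−980/8628)·2.295/980 = 1.219654 × 10^-4
  55–64: (13565/35595)²·(1−1949/13565)·0.8659/1949 = 5.5252802 × 10^-5
  65+: (576/35595)²·(1−99/576)·0.75/99 = 1.642816 × 10^-6
  → Var(ȳ_str) = 1.8673139 × 10^-4.
Var(ȳ_srs) = (1 − 6145/35595)·1.834/6145 = 2.4692994 × 10^-4.
deff = (1.8673139 × 10^-4) / (2.4692994 × 10^-4) = 0.7562.

0.7562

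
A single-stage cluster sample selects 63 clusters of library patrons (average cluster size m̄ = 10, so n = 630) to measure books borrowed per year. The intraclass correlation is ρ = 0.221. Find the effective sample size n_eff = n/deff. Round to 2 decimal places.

deff = 1 + (10 − 1)·0.221 = 1 + 1.989 = 2.989.
n_eff = 630 / 2.989 = 210.77.

210.77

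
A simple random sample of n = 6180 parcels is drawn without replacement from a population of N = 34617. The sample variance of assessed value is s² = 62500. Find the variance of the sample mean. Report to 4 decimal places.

Under SRS without replacement, Var(ȳ) = (1 − f)·s²/n with f = n/N = 6180/34617 = 0.17852500.
Var(ȳ) = (1 − 0.17852500)·62500/6180 = 0.82147500·10.113269 = 8.3077973.

8.3078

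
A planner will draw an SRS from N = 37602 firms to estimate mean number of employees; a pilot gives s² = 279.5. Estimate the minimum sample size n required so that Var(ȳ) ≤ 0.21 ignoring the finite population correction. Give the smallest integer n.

Without fpc, n₀ = s²/D = 279.5/0.21 = 1330.9524.
Rounding up, n = 1331.

1331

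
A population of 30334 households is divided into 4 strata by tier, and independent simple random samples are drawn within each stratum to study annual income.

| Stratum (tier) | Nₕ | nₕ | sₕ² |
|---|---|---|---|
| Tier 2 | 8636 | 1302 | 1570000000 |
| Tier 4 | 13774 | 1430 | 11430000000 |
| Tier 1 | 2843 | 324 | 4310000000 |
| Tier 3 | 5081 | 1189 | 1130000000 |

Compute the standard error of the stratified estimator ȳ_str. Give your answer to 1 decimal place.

1297.7

Var(ȳ_str) = Σₕ Wₕ²(1 − fₕ)sₕ²/nₕ with Wₕ = Nₕ/N, N = 30334.
Tier 2: Wₕ = 0.28469704; term = 0.28469704²·(1 − 0.15076424)·1570000000/1302 = 83000.908.
Tier 4: Wₕ = 0.45407793; term = 0.45407793²·(1 − 0.10381879)·11430000000/1430 = 1.4769535 × 10^6.
Tier 1: Wₕ = 0.09372321; term = 0.09372321²·(1 − 0.11396412)·4310000000/324 = 103532.79.
Tier 3: Wₕ = 0.16750181; term = 0.16750181²·(1 − 0.23400905)·1130000000/1189 = 20424.868.
Sum = 1.6839121 × 10^6.
SE = √(1.6839121 × 10^6) = 1297.7.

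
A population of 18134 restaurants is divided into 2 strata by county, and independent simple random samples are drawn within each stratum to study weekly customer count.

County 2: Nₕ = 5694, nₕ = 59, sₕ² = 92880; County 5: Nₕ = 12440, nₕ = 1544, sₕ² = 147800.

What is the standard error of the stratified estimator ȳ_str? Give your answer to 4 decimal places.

Var(ȳ_str) = Σₕ Wₕ²(1 − fₕ)sₕ²/nₕ with Wₕ = Nₕ/N, N = 18134.
County 2: Wₕ = 0.31399581; term = 0.31399581²·(1 − 0.01036178)·92880/59 = 153.60111.
County 5: Wₕ = 0.68600419; term = 0.68600419²·(1 − 0.12411576)·147800/1544 = 39.457302.
Sum = 193.05841.
SE = √(193.05841) = 13.8945.

13.8945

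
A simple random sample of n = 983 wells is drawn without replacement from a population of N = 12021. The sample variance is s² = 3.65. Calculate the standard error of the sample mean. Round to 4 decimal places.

0.0584

Under SRS without replacement, Var(ȳ) = (1 − f)·s²/n with f = n/N = 983/12021 = 0.08177356.
Var(ȳ) = (1 − 0.08177356)·3.65/983 = 0.91822644·0.0037131231 = 0.0034094878.
SE(ȳ) = √(0.0034094878) = 0.0584.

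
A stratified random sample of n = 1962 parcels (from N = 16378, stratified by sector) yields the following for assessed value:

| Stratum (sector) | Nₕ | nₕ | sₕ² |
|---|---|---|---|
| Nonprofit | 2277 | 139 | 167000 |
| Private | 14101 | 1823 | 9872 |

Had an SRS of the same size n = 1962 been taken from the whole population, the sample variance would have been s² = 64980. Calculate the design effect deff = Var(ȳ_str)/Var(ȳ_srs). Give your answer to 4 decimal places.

Var(ȳ_str) = Σ Wₕ²(1−fₕ)sₕ²/nₕ with Wₕ = Nₕ/16378:
  Nonprofit: (2277/16378)²·(1−139/2277)·167000/139 = 21.804728
  Private: (14101/16378)²·(1−1823/14101)·9872/1823 = 3.4952181
  → Var(ȳ_str) = 25.299946.
Var(ȳ_srs) = (1 − 1962/16378)·64980/1962 = 29.151749.
deff = 25.299946 / 29.151749 = 0.8679.

0.8679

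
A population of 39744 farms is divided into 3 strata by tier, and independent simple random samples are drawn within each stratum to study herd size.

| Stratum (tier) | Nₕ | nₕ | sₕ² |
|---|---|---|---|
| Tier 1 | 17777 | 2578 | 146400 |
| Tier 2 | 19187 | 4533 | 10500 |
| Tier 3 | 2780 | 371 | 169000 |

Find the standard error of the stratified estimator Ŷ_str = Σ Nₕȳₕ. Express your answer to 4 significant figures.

138000

Var(Ŷ_str) = Σₕ Nₕ²(1 − fₕ)sₕ²/nₕ.
Tier 1: 17777²·(1 − 2578/17777)·146400/2578 = 1.5343755 × 10^10.
Tier 2: 19187²·(1 − 4533/19187)·10500/4533 = 6.5127865 × 10^8.
Tier 3: 2780²·(1 − 371/2780)·169000/371 = 3.0506641 × 10^9.
Sum = 1.9045698 × 10^10.
SE = √(1.9045698 × 10^10) = 138000.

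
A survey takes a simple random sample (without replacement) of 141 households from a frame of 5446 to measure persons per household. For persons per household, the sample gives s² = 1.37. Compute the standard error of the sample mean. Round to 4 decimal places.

0.0973

Under SRS without replacement, Var(ȳ) = (1 − f)·s²/n with f = n/N = 141/5446 = 0.02589056.
Var(ȳ) = (1 − 0.02589056)·1.37/141 = 0.97410944·0.0097163121 = 0.0094647513.
SE(ȳ) = √(0.0094647513) = 0.0973.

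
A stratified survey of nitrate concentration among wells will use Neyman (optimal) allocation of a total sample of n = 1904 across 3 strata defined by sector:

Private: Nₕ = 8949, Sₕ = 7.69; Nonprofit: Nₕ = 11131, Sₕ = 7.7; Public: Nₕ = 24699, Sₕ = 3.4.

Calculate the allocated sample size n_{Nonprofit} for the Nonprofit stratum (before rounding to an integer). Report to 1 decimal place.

Neyman allocation: nₕ = n·NₕSₕ / Σⱼ NⱼSⱼ.
Σ NⱼSⱼ = 8949·7.69 + 11131·7.7 + 24699·3.4 = 238503.11.
n_{Nonprofit} = 1904·11131·7.7 / 238503.11 = 684.2.

684.2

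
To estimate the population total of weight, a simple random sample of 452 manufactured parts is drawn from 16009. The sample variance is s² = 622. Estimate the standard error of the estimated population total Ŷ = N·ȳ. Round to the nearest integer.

18513

Var(Ŷ) = N²·Var(ȳ) = N²·(1 − n/N)·s²/n.
f = 452/16009 = 0.02823412; Var(ȳ) = 0.97176588·622/452 = 1.337253.
Var(Ŷ) = 16009² · 1.337253 = 3.4272201 × 10^8.
SE(Ŷ) = √(3.4272201 × 10^8) = 18513.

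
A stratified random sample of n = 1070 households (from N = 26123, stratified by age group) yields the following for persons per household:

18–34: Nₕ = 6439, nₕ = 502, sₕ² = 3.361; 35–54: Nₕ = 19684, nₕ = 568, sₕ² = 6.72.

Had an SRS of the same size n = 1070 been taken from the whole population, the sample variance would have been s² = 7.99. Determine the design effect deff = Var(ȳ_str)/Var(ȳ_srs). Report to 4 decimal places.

0.9633

Var(ȳ_str) = Σ Wₕ²(1−fₕ)sₕ²/nₕ with Wₕ = Nₕ/26123:
  18–34: (6439/26123)²·(1−502/6439)·3.361/502 = 3.7506295 × 10^-4
  35–54: (19684/26123)²·(1−568/19684)·6.72/568 = 0.0065235683
  → Var(ȳ_str) = 0.0068986313.
Var(ȳ_srs) = (1 − 1070/26123)·7.99/1070 = 0.007161429.
deff = 0.0068986313 / 0.007161429 = 0.9633.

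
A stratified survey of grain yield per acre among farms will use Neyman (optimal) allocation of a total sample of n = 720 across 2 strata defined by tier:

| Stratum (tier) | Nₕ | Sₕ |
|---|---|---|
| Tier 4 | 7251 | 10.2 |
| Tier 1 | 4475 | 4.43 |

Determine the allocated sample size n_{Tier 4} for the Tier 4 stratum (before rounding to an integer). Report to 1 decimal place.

Neyman allocation: nₕ = n·NₕSₕ / Σⱼ NⱼSⱼ.
Σ NⱼSⱼ = 7251·10.2 + 4475·4.43 = 93784.45.
n_{Tier 4} = 720·7251·10.2 / 93784.45 = 567.8.

567.8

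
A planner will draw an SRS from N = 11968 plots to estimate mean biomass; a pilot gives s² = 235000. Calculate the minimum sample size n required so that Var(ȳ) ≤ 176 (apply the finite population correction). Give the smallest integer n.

Without fpc, n₀ = s²/D = 235000/176 = 1335.2273.
With fpc, (1 − n/N)·s²/n ≤ D requires n ≥ n₀/(1 + n₀/N) = 1335.2273/(1 + 1335.2273/11968) = 1201.2123.
Rounding up, n = 1202.

1202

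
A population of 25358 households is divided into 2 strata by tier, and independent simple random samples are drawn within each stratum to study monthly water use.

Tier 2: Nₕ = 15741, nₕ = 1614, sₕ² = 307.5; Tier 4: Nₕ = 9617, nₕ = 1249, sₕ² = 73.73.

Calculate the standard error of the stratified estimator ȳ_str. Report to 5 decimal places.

Var(ȳ_str) = Σₕ Wₕ²(1 − fₕ)sₕ²/nₕ with Wₕ = Nₕ/N, N = 25358.
Tier 2: Wₕ = 0.62075085; term = 0.62075085²·(1 − 0.10253478)·307.5/1614 = 0.065886109.
Tier 4: Wₕ = 0.37924915; term = 0.37924915²·(1 − 0.12987418)·73.73/1249 = 0.0073877653.
Sum = 0.073273874.
SE = √(0.073273874) = 0.27069.

0.27069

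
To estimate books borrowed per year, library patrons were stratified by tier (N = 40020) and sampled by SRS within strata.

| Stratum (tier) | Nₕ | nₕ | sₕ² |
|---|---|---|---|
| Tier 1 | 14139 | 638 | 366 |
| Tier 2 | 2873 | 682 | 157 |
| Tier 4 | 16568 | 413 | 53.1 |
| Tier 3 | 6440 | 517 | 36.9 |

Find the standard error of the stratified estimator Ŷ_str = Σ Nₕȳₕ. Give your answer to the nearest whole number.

Var(Ŷ_str) = Σₕ Nₕ²(1 − fₕ)sₕ²/nₕ.
Tier 1: 14139²·(1 − 638/14139)·366/638 = 1.095078 × 10^8.
Tier 2: 2873²·(1 − 682/2873)·157/682 = 1.4490831 × 10^6.
Tier 4: 16568²·(1 − 413/16568)·53.1/413 = 3.4412919 × 10^7.
Tier 3: 6440²·(1 − 517/6440)·36.9/517 = 2.722472 × 10^6.
Sum = 1.4809227 × 10^8.
SE = √(1.4809227 × 10^8) = 12169.

12169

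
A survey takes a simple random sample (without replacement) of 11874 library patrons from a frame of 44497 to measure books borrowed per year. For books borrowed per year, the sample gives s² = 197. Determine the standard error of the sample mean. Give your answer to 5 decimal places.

0.11029

Under SRS without replacement, Var(ȳ) = (1 − f)·s²/n with f = n/N = 11874/44497 = 0.26684945.
Var(ȳ) = (1 − 0.26684945)·197/11874 = 0.73315055·0.016590871 = 0.012163606.
SE(ȳ) = √(0.012163606) = 0.11029.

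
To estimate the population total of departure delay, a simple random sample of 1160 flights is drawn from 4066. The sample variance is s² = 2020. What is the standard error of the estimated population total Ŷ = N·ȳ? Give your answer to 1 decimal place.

4536.1

Var(Ŷ) = N²·Var(ȳ) = N²·(1 − n/N)·s²/n.
f = 1160/4066 = 0.28529267; Var(ȳ) = 0.71470733·2020/1160 = 1.2445766.
Var(Ŷ) = 4066² · 1.2445766 = 2.0575783 × 10^7.
SE(Ŷ) = √(2.0575783 × 10^7) = 4536.1.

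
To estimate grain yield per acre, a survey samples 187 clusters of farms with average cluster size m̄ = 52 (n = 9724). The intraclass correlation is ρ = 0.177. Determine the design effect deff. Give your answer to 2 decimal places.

deff = 1 + (52 − 1)·0.177 = 1 + 9.027 = 10.027.

10.03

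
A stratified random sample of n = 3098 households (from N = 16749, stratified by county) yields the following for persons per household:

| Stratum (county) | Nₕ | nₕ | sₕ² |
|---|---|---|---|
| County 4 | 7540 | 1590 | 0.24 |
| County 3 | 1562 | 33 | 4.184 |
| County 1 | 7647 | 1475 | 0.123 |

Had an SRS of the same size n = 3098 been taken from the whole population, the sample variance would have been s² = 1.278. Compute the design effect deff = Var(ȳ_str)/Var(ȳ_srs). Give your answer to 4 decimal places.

Var(ȳ_str) = Σ Wₕ²(1−fₕ)sₕ²/nₕ with Wₕ = Nₕ/16749:
  County 4: (7540/16749)²·(1−1590/7540)·0.24/1590 = 2.41393 × 10^-5
  County 3: (1562/16749)²·(1−33/1562)·4.184/33 = 0.0010794151
  County 1: (7647/16749)²·(1−1475/7647)·0.123/1475 = 1.4029828 × 10^-5
  → Var(ȳ_str) = 0.0011175842.
Var(ȳ_srs) = (1 − 3098/16749)·1.278/3098 = 3.3622115 × 10^-4.
deff = 0.0011175842 / (3.3622115 × 10^-4) = 3.3240.

3.3240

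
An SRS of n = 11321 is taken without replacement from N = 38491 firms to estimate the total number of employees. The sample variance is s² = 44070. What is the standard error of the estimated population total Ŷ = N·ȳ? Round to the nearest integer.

Var(Ŷ) = N²·Var(ȳ) = N²·(1 − n/N)·s²/n.
f = 11321/38491 = 0.29412070; Var(ȳ) = 0.70587930·44070/11321 = 2.7478227.
Var(Ŷ) = 38491² · 2.7478227 = 4.0710562 × 10^9.
SE(Ŷ) = √(4.0710562 × 10^9) = 63805.

63805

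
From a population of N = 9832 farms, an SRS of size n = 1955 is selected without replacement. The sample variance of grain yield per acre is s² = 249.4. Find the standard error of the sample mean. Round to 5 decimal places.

Under SRS without replacement, Var(ȳ) = (1 − f)·s²/n with f = n/N = 1955/9832 = 0.19884052.
Var(ȳ) = (1 − 0.19884052)·249.4/1955 = 0.80115948·0.12757033 = 0.10220418.
SE(ȳ) = √(0.10220418) = 0.31969.

0.31969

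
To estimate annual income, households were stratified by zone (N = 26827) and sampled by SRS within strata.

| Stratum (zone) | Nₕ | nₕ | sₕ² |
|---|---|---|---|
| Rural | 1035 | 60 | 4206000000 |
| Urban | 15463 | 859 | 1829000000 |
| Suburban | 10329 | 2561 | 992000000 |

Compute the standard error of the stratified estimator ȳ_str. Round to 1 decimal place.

899.8

Var(ȳ_str) = Σₕ Wₕ²(1 − fₕ)sₕ²/nₕ with Wₕ = Nₕ/N, N = 26827.
Rural: Wₕ = 0.03858053; term = 0.03858053²·(1 − 0.05797101)·4206000000/60 = 98292.134.
Urban: Wₕ = 0.57639691; term = 0.57639691²·(1 − 0.05555196)·1829000000/859 = 668100.66.
Suburban: Wₕ = 0.38502255; term = 0.38502255²·(1 − 0.24794269)·992000000/2561 = 43184.249.
Sum = 809577.04.
SE = √(809577.04) = 899.8.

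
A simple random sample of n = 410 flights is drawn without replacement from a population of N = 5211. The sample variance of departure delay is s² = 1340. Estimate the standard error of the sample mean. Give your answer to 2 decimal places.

1.74

Under SRS without replacement, Var(ȳ) = (1 − f)·s²/n with f = n/N = 410/5211 = 0.07867972.
Var(ȳ) = (1 − 0.07867972)·1340/410 = 0.92132028·3.2682927 = 3.0111443.
SE(ȳ) = √(3.0111443) = 1.74.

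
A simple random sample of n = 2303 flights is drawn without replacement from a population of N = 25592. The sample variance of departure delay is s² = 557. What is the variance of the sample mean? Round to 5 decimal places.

Under SRS without replacement, Var(ȳ) = (1 − f)·s²/n with f = n/N = 2303/25592 = 0.08998906.
Var(ȳ) = (1 − 0.08998906)·557/2303 = 0.91001094·0.24185845 = 0.22009383.

0.22009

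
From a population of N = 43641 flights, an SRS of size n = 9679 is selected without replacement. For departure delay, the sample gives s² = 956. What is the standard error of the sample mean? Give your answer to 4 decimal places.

0.2772

Under SRS without replacement, Var(ȳ) = (1 − f)·s²/n with f = n/N = 9679/43641 = 0.22178685.
Var(ȳ) = (1 − 0.22178685)·956/9679 = 0.77821315·0.098770534 = 0.076864528.
SE(ȳ) = √(0.076864528) = 0.2772.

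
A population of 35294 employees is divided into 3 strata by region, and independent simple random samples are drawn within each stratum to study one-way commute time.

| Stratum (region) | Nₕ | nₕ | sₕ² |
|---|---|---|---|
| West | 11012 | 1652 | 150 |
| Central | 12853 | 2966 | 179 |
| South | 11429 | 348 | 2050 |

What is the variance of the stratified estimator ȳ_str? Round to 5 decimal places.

Var(ȳ_str) = Σₕ Wₕ²(1 − fₕ)sₕ²/nₕ with Wₕ = Nₕ/N, N = 35294.
West: Wₕ = 0.31200771; term = 0.31200771²·(1 − 0.15001816)·150/1652 = 0.0075131404.
Central: Wₕ = 0.36416955; term = 0.36416955²·(1 − 0.23076325)·179/2966 = 0.0061567166.
South: Wₕ = 0.32382275; term = 0.32382275²·(1 − 0.03044886)·2050/348 = 0.5989079.
Sum = 0.61257776.

0.61258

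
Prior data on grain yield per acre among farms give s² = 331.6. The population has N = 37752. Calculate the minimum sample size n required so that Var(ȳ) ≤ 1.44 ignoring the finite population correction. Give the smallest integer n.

Without fpc, n₀ = s²/D = 331.6/1.44 = 230.2778.
Rounding up, n = 231.

231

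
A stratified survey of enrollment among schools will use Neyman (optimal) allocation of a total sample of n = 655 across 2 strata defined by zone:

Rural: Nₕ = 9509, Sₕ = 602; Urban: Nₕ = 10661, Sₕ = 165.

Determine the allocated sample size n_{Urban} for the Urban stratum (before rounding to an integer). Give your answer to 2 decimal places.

Neyman allocation: nₕ = n·NₕSₕ / Σⱼ NⱼSⱼ.
Σ NⱼSⱼ = 9509·602 + 10661·165 = 7.483483 × 10^6.
n_{Urban} = 655·10661·165 / (7.483483 × 10^6) = 153.96.

153.96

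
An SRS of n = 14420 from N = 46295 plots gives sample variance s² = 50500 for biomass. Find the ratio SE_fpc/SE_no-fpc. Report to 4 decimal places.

f = n/N = 14420/46295 = 0.31148072.
SE_no-fpc = √(s²/n) = 1.8713846; SE_fpc = √((1−f)s²/n) = 1.55282.
Ratio = √(1−f) = 0.82977062.

0.8298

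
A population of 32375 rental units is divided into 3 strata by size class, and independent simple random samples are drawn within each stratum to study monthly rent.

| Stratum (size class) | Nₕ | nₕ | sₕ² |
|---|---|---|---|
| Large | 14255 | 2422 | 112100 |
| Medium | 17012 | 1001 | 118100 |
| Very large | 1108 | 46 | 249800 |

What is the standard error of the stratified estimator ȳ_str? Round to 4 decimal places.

6.6487

Var(ȳ_str) = Σₕ Wₕ²(1 − fₕ)sₕ²/nₕ with Wₕ = Nₕ/N, N = 32375.
Large: Wₕ = 0.44030888; term = 0.44030888²·(1 − 0.16990530)·112100/2422 = 7.4485889.
Medium: Wₕ = 0.52546718; term = 0.52546718²·(1 − 0.05884082)·118100/1001 = 30.659855.
Very large: Wₕ = 0.03422394; term = 0.03422394²·(1 − 0.04151625)·249800/46 = 6.0964824.
Sum = 44.204926.
SE = √(44.204926) = 6.6487.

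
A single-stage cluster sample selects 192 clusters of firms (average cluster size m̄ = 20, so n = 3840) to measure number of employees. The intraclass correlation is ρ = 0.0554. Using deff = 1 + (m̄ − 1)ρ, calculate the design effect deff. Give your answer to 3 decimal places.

deff = 1 + (20 − 1)·0.0554 = 1 + 1.0526 = 2.0526.

2.053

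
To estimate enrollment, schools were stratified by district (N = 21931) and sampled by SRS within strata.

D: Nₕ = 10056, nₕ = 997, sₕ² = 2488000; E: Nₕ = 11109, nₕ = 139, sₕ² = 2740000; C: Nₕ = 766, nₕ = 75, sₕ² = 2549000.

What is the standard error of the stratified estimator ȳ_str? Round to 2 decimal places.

74.19

Var(ȳ_str) = Σₕ Wₕ²(1 − fₕ)sₕ²/nₕ with Wₕ = Nₕ/N, N = 21931.
D: Wₕ = 0.45852902; term = 0.45852902²·(1 − 0.09914479)·2488000/997 = 472.65458.
E: Wₕ = 0.50654325; term = 0.50654325²·(1 − 0.01251238)·2740000/139 = 4994.5974.
C: Wₕ = 0.03492773; term = 0.03492773²·(1 − 0.09791123)·2549000/75 = 37.402318.
Sum = 5504.6543.
SE = √(5504.6543) = 74.19.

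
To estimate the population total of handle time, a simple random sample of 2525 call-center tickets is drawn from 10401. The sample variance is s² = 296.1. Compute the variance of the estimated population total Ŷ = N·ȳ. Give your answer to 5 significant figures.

Var(Ŷ) = N²·Var(ȳ) = N²·(1 − n/N)·s²/n.
f = 2525/10401 = 0.24276512; Var(ȳ) = 0.75723488·296.1/2525 = 0.08879891.
Var(Ŷ) = 10401² · 0.08879891 = 9.6063372 × 10^6.

9.6063 × 10^6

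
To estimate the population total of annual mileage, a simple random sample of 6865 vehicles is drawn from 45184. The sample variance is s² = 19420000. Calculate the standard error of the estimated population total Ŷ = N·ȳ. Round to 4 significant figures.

Var(Ŷ) = N²·Var(ȳ) = N²·(1 − n/N)·s²/n.
f = 6865/45184 = 0.15193431; Var(ȳ) = 0.84806569·19420000/6865 = 2399.0438.
Var(Ŷ) = 45184² · 2399.0438 = 4.8978731 × 10^12.
SE(Ŷ) = √(4.8978731 × 10^12) = 2.213 × 10^6.

2.213 × 10^6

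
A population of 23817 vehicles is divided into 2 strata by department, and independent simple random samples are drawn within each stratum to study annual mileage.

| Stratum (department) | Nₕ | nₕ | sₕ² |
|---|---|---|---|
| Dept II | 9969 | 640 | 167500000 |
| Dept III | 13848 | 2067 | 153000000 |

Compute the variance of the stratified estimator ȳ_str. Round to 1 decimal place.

64197.5

Var(ȳ_str) = Σₕ Wₕ²(1 − fₕ)sₕ²/nₕ with Wₕ = Nₕ/N, N = 23817.
Dept II: Wₕ = 0.41856657; term = 0.41856657²·(1 − 0.06419902)·167500000/640 = 42908.903.
Dept III: Wₕ = 0.58143343; term = 0.58143343²·(1 − 0.14926343)·153000000/2067 = 21288.549.
Sum = 64197.452.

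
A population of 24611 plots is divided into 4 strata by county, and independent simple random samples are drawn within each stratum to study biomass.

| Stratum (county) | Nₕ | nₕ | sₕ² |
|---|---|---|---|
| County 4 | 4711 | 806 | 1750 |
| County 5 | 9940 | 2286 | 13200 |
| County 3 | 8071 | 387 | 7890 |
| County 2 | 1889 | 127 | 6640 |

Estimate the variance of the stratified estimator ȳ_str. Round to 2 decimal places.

3.17

Var(ȳ_str) = Σₕ Wₕ²(1 − fₕ)sₕ²/nₕ with Wₕ = Nₕ/N, N = 24611.
County 4: Wₕ = 0.19141847; term = 0.19141847²·(1 − 0.17108894)·1750/806 = 0.065944507.
County 5: Wₕ = 0.40388444; term = 0.40388444²·(1 − 0.22997988)·13200/2286 = 0.7252939.
County 3: Wₕ = 0.32794279; term = 0.32794279²·(1 − 0.04794945)·7890/387 = 2.0874795.
County 2: Wₕ = 0.07675430; term = 0.07675430²·(1 − 0.06723134)·6640/127 = 0.28730534.
Sum = 3.1660232.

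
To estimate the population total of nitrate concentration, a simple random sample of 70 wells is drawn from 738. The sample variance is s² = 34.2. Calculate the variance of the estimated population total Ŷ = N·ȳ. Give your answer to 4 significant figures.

240900

Var(Ŷ) = N²·Var(ȳ) = N²·(1 − n/N)·s²/n.
f = 70/738 = 0.09485095; Var(ȳ) = 0.90514905·34.2/70 = 0.44222997.
Var(Ŷ) = 738² · 0.44222997 = 240857.9.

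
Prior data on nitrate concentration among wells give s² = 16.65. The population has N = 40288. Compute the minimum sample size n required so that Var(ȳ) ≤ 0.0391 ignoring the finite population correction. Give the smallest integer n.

426

Without fpc, n₀ = s²/D = 16.65/0.0391 = 425.8312.
Rounding up, n = 426.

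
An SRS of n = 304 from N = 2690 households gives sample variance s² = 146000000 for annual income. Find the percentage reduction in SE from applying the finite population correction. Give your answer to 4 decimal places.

5.8199

f = n/N = 304/2690 = 0.11301115.
SE_no-fpc = √(s²/n) = 693.01021; SE_fpc = √((1−f)s²/n) = 652.67761.
Ratio = √(1−f) = 0.94180085. Reduction = 100·(1 − 0.94180085) = 5.8199%.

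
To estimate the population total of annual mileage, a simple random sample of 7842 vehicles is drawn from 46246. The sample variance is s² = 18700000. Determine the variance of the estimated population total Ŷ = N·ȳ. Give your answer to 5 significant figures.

4.2351 × 10^12

Var(Ŷ) = N²·Var(ȳ) = N²·(1 − n/N)·s²/n.
f = 7842/46246 = 0.16957142; Var(ȳ) = 0.83042858·18700000/7842 = 1980.2365.
Var(Ŷ) = 46246² · 1980.2365 = 4.235117 × 10^12.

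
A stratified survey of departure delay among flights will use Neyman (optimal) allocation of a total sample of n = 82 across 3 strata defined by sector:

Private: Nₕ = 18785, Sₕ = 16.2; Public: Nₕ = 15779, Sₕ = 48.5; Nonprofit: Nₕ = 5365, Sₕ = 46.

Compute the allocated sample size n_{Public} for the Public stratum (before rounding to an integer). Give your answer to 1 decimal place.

47.7

Neyman allocation: nₕ = n·NₕSₕ / Σⱼ NⱼSⱼ.
Σ NⱼSⱼ = 18785·16.2 + 15779·48.5 + 5365·46 = 1.3163885 × 10^6.
n_{Public} = 82·15779·48.5 / (1.3163885 × 10^6) = 47.7.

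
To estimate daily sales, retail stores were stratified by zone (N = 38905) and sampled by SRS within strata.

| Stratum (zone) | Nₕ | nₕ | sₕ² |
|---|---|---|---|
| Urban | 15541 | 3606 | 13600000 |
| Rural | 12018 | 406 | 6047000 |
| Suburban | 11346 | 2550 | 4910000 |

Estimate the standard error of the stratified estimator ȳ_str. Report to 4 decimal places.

Var(ȳ_str) = Σₕ Wₕ²(1 − fₕ)sₕ²/nₕ with Wₕ = Nₕ/N, N = 38905.
Urban: Wₕ = 0.39946022; term = 0.39946022²·(1 − 0.23203140)·13600000/3606 = 462.17211.
Rural: Wₕ = 0.30890631; term = 0.30890631²·(1 − 0.03378266)·6047000/406 = 1373.227.
Suburban: Wₕ = 0.29163347; term = 0.29163347²·(1 − 0.22474881)·4910000/2550 = 126.95753.
Sum = 1962.3566.
SE = √(1962.3566) = 44.2985.

44.2985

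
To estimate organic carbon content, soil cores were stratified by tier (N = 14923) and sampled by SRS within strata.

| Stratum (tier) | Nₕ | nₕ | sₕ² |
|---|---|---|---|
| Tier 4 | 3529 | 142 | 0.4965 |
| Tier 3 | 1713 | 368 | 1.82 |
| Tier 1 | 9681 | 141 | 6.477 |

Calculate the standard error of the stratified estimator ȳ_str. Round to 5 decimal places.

0.13889

Var(ȳ_str) = Σₕ Wₕ²(1 − fₕ)sₕ²/nₕ with Wₕ = Nₕ/N, N = 14923.
Tier 4: Wₕ = 0.23648060; term = 0.23648060²·(1 − 0.04023803)·0.4965/142 = 1.8766595 × 10^-4.
Tier 3: Wₕ = 0.11478925; term = 0.11478925²·(1 − 0.21482779)·1.82/368 = 5.1167116 × 10^-5.
Tier 1: Wₕ = 0.64873015; term = 0.64873015²·(1 − 0.01456461)·6.477/141 = 0.019050707.
Sum = 0.01928954.
SE = √(0.01928954) = 0.13889.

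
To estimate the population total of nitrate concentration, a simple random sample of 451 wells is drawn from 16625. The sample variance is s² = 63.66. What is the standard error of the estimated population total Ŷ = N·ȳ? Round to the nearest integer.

Var(Ŷ) = N²·Var(ȳ) = N²·(1 − n/N)·s²/n.
f = 451/16625 = 0.02712782; Var(ȳ) = 0.97287218·63.66/451 = 0.13732382.
Var(Ŷ) = 16625² · 0.13732382 = 3.7955016 × 10^7.
SE(Ŷ) = √(3.7955016 × 10^7) = 6161.

6161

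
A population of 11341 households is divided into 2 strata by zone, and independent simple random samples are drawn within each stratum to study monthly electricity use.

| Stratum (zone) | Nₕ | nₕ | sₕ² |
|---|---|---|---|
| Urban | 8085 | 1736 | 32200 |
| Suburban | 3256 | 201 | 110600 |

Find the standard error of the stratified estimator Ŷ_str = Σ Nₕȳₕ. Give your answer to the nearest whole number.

80159

Var(Ŷ_str) = Σₕ Nₕ²(1 − fₕ)sₕ²/nₕ.
Urban: 8085²·(1 − 1736/8085)·32200/1736 = 9.5211959 × 10^8.
Suburban: 3256²·(1 − 201/3256)·110600/201 = 5.4733684 × 10^9.
Sum = 6.425488 × 10^9.
SE = √(6.425488 × 10^9) = 80159.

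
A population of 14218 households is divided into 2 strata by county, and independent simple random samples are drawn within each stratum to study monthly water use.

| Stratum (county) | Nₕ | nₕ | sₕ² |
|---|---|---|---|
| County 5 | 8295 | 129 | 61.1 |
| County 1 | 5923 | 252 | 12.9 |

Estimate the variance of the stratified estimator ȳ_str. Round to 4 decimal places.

0.1672

Var(ȳ_str) = Σₕ Wₕ²(1 − fₕ)sₕ²/nₕ with Wₕ = Nₕ/N, N = 14218.
County 5: Wₕ = 0.58341539; term = 0.58341539²·(1 − 0.01555154)·61.1/129 = 0.15870852.
County 1: Wₕ = 0.41658461; term = 0.41658461²·(1 − 0.04254601)·12.9/252 = 0.0085057679.
Sum = 0.16721429.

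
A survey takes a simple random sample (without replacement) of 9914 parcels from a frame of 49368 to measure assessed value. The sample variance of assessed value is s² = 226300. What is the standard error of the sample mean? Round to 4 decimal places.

Under SRS without replacement, Var(ȳ) = (1 − f)·s²/n with f = n/N = 9914/49368 = 0.20081834.
Var(ȳ) = (1 − 0.20081834)·226300/9914 = 0.79918166·22.826306 = 18.242365.
SE(ȳ) = √(18.242365) = 4.2711.

4.2711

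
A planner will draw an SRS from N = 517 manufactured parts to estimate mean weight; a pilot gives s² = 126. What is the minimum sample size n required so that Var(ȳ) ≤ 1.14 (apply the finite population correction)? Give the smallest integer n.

Without fpc, n₀ = s²/D = 126/1.14 = 110.5263.
With fpc, (1 − n/N)·s²/n ≤ D requires n ≥ n₀/(1 + n₀/N) = 110.5263/(1 + 110.5263/517) = 91.0593.
Rounding up, n = 92.

92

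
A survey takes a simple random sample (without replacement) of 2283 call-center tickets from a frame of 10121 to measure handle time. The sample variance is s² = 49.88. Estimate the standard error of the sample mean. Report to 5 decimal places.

Under SRS without replacement, Var(ȳ) = (1 − f)·s²/n with f = n/N = 2283/10121 = 0.22557060.
Var(ȳ) = (1 − 0.22557060)·49.88/2283 = 0.77442940·0.021848445 = 0.016920078.
SE(ȳ) = √(0.016920078) = 0.13008.

0.13008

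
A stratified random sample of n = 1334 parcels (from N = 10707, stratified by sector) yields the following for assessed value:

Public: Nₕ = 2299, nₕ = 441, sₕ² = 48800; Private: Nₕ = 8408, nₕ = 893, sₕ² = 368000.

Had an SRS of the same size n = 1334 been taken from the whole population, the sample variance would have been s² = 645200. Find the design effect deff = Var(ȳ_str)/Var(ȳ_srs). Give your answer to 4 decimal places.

0.5462

Var(ȳ_str) = Σ Wₕ²(1−fₕ)sₕ²/nₕ with Wₕ = Nₕ/10707:
  Public: (2299/10707)²·(1−441/2299)·48800/441 = 4.1231611
  Private: (8408/10707)²·(1−893/8408)·368000/893 = 227.13415
  → Var(ȳ_str) = 231.25731.
Var(ȳ_srs) = (1 − 1334/10707)·645200/1334 = 423.39853.
deff = 231.25731 / 423.39853 = 0.5462.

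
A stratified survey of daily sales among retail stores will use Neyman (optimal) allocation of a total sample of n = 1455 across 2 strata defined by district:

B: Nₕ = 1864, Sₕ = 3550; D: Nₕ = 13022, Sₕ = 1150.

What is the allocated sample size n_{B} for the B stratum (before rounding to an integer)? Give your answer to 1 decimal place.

445.9

Neyman allocation: nₕ = n·NₕSₕ / Σⱼ NⱼSⱼ.
Σ NⱼSⱼ = 1864·3550 + 13022·1150 = 2.15925 × 10^7.
n_{B} = 1455·1864·3550 / (2.15925 × 10^7) = 445.9.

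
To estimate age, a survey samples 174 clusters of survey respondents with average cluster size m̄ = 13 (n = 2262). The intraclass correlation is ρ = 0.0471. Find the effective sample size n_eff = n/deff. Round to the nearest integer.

1445

deff = 1 + (13 − 1)·0.0471 = 1 + 0.5652 = 1.5652.
n_eff = 2262 / 1.5652 = 1445.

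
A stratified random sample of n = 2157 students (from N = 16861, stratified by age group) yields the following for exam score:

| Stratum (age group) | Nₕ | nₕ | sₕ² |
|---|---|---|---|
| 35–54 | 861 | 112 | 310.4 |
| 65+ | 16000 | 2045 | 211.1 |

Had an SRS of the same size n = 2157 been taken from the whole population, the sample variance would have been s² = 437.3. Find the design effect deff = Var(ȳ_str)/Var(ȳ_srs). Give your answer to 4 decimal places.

Var(ȳ_str) = Σ Wₕ²(1−fₕ)sₕ²/nₕ with Wₕ = Nₕ/16861:
  35–54: (861/16861)²·(1−112/861)·310.4/112 = 0.0062866894
  65+: (16000/16861)²·(1−2045/16000)·211.1/2045 = 0.081073344
  → Var(ȳ_str) = 0.087360033.
Var(ȳ_srs) = (1 − 2157/16861)·437.3/2157 = 0.17679969.
deff = 0.087360033 / 0.17679969 = 0.4941.

0.4941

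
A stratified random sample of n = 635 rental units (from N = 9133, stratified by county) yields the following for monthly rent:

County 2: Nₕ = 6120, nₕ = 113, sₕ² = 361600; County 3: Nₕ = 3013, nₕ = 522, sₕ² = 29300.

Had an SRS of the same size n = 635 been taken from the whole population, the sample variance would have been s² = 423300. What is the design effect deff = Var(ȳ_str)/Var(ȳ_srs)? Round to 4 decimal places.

2.2820

Var(ȳ_str) = Σ Wₕ²(1−fₕ)sₕ²/nₕ with Wₕ = Nₕ/9133:
  County 2: (6120/9133)²·(1−113/6120)·361600/113 = 1410.3669
  County 3: (3013/9133)²·(1−522/3013)·29300/522 = 5.050601
  → Var(ȳ_str) = 1415.4175.
Var(ȳ_srs) = (1 − 635/9133)·423300/635 = 620.26577.
deff = 1415.4175 / 620.26577 = 2.2820.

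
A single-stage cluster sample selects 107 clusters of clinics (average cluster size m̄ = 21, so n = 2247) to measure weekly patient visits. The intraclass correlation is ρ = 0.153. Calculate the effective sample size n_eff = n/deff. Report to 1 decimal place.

deff = 1 + (21 − 1)·0.153 = 1 + 3.06 = 4.06.
n_eff = 2247 / 4.06 = 553.4.

553.4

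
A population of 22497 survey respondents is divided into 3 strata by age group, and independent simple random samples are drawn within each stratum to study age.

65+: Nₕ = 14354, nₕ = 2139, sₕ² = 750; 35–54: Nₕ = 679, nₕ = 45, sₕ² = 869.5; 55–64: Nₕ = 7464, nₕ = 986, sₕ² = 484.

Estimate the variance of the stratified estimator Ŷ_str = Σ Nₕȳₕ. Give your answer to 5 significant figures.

Var(Ŷ_str) = Σₕ Nₕ²(1 − fₕ)sₕ²/nₕ.
65+: 14354²·(1 − 2139/14354)·750/2139 = 6.1477598 × 10^7.
35–54: 679²·(1 − 45/679)·869.5/45 = 8.3179462 × 10^6.
55–64: 7464²·(1 − 986/7464)·484/986 = 2.3734551 × 10^7.
Sum = 9.3530095 × 10^7.

9.3530 × 10^7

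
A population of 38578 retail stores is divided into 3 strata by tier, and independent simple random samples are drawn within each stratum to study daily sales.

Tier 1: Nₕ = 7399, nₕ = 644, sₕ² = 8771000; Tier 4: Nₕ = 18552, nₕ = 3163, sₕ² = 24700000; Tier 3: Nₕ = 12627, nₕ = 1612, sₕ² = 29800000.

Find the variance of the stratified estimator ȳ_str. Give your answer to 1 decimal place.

3683.1

Var(ȳ_str) = Σₕ Wₕ²(1 − fₕ)sₕ²/nₕ with Wₕ = Nₕ/N, N = 38578.
Tier 1: Wₕ = 0.19179325; term = 0.19179325²·(1 − 0.08703879)·8771000/644 = 457.3853.
Tier 4: Wₕ = 0.48089585; term = 0.48089585²·(1 − 0.17049375)·24700000/3163 = 1498.0264.
Tier 3: Wₕ = 0.32731090; term = 0.32731090²·(1 − 0.12766294)·29800000/1612 = 1727.6529.
Sum = 3683.0646.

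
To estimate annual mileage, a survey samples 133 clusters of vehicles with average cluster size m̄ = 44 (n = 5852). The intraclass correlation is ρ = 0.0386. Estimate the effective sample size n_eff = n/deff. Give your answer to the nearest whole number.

2200

deff = 1 + (44 − 1)·0.0386 = 1 + 1.6598 = 2.6598.
n_eff = 5852 / 2.6598 = 2200.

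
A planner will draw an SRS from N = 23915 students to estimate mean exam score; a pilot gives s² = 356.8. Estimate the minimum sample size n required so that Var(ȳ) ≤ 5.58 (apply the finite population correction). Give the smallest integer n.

64

Without fpc, n₀ = s²/D = 356.8/5.58 = 63.9427.
With fpc, (1 − n/N)·s²/n ≤ D requires n ≥ n₀/(1 + n₀/N) = 63.9427/(1 + 63.9427/23915) = 63.7722.
Rounding up, n = 64.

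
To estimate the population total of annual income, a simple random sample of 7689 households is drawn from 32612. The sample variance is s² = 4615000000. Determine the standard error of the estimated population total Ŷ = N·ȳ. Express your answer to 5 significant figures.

Var(Ŷ) = N²·Var(ȳ) = N²·(1 − n/N)·s²/n.
f = 7689/32612 = 0.23577211; Var(ȳ) = 0.76422789·4615000000/7689 = 458695.76.
Var(Ŷ) = 32612² · 458695.76 = 4.8784246 × 10^14.
SE(Ŷ) = √(4.8784246 × 10^14) = 2.2087 × 10^7.

2.2087 × 10^7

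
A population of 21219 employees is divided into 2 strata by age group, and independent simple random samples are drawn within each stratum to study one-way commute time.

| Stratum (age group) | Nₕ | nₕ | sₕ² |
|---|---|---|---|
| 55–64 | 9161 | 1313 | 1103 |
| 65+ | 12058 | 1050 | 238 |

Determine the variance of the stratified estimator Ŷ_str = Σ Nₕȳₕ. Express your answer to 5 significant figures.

Var(Ŷ_str) = Σₕ Nₕ²(1 − fₕ)sₕ²/nₕ.
55–64: 9161²·(1 − 1313/9161)·1103/1313 = 6.0396624 × 10^7.
65+: 12058²·(1 − 1050/12058)·238/1050 = 3.0086479 × 10^7.
Sum = 9.0483103 × 10^7.

9.0483 × 10^7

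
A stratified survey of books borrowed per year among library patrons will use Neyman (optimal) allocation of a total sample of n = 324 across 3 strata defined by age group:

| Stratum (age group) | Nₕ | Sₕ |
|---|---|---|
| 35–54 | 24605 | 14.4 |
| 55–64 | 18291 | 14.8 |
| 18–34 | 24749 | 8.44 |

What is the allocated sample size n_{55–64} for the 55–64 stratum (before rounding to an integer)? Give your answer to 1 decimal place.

105.2

Neyman allocation: nₕ = n·NₕSₕ / Σⱼ NⱼSⱼ.
Σ NⱼSⱼ = 24605·14.4 + 18291·14.8 + 24749·8.44 = 833900.36.
n_{55–64} = 324·18291·14.8 / 833900.36 = 105.2.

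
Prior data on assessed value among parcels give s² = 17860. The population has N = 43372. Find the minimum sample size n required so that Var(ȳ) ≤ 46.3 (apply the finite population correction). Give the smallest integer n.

Without fpc, n₀ = s²/D = 17860/46.3 = 385.7451.
With fpc, (1 − n/N)·s²/n ≤ D requires n ≥ n₀/(1 + n₀/N) = 385.7451/(1 + 385.7451/43372) = 382.3446.
Rounding up, n = 383.

383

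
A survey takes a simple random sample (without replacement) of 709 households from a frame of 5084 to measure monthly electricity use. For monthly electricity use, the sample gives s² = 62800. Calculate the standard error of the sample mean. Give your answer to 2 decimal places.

8.73

Under SRS without replacement, Var(ȳ) = (1 − f)·s²/n with f = n/N = 709/5084 = 0.13945712.
Var(ȳ) = (1 − 0.13945712)·62800/709 = 0.86054288·88.575458 = 76.22298.
SE(ȳ) = √(76.22298) = 8.73.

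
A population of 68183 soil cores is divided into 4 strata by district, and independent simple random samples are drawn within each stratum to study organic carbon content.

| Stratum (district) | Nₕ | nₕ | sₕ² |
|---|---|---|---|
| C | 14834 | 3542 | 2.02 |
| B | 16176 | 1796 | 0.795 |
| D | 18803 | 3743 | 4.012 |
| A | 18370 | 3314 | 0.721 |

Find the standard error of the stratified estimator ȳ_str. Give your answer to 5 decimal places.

0.01100

Var(ȳ_str) = Σₕ Wₕ²(1 − fₕ)sₕ²/nₕ with Wₕ = Nₕ/N, N = 68183.
C: Wₕ = 0.21756156; term = 0.21756156²·(1 − 0.23877579)·2.02/3542 = 2.0548482 × 10^-5.
B: Wₕ = 0.23724389; term = 0.23724389²·(1 − 0.11102868)·0.795/1796 = 2.2148209 × 10^-5.
D: Wₕ = 0.27577255; term = 0.27577255²·(1 − 0.19906398)·4.012/3743 = 6.5289148 × 10^-5.
A: Wₕ = 0.26942200; term = 0.26942200²·(1 − 0.18040283)·0.721/3314 = 1.2943428 × 10^-5.
Sum = 1.2092927 × 10^-4.
SE = √(1.2092927 × 10^-4) = 0.01100.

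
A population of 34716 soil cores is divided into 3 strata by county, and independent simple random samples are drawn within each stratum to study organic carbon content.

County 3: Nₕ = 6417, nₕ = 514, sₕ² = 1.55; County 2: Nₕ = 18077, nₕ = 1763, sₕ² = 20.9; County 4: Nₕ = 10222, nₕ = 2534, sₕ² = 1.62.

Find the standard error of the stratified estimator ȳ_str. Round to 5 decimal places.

0.05511

Var(ȳ_str) = Σₕ Wₕ²(1 − fₕ)sₕ²/nₕ with Wₕ = Nₕ/N, N = 34716.
County 3: Wₕ = 0.18484272; term = 0.18484272²·(1 − 0.08009974)·1.55/514 = 9.4779419 × 10^-5.
County 2: Wₕ = 0.52071091; term = 0.52071091²·(1 − 0.09752724)·20.9/1763 = 0.0029008243.
County 4: Wₕ = 0.29444636; term = 0.29444636²·(1 − 0.24789669)·1.62/2534 = 4.1686775 × 10^-5.
Sum = 0.0030372905.
SE = √(0.0030372905) = 0.05511.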